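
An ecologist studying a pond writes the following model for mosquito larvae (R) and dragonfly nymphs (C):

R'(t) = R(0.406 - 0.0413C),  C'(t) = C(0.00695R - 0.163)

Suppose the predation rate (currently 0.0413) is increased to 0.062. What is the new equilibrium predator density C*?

At the interior fixed point, setting dR/dt = 0 with R > 0 fixes C* = (prey growth rate)/(RC coefficient) — independent of the other coefficients.
With the change, C* = 0.406/0.062 = 6.55; it falls from 9.83.

C* ≈ 6.55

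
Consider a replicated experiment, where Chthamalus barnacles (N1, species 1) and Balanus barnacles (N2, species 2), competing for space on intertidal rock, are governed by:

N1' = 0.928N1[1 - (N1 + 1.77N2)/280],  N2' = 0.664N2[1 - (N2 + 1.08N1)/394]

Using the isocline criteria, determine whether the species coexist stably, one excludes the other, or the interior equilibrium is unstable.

species 2 excludes species 1

Compare the nullcline intercepts: K1/α12 = 280/1.77 = 158 < K2 = 394; K2/α21 = 394/1.08 = 365 > K1 = 280.
Since the inequalities point opposite ways, species 2 can invade but species 1 cannot.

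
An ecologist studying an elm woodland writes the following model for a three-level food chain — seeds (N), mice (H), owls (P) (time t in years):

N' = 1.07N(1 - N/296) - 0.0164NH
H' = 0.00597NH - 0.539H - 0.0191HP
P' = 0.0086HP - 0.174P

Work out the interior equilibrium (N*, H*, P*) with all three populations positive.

N* ≈ 204, H* ≈ 20.2, P* ≈ 35.6

From dP/dt = 0: 0.0086H* = 0.174, so H* = 20.2.
From dN/dt = 0: 1.07(1 - N*/296) = 0.0164·20.2, giving N* = 296·(1 - 0.31) = 204.
From dH/dt = 0: 0.00597·204 - 0.539 = 0.0191P*, so P* = 0.68/0.0191 = 35.6.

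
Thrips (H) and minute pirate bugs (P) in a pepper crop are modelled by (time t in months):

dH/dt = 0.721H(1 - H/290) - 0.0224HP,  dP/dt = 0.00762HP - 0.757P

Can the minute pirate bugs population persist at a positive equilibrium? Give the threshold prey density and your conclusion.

Threshold H = 99.3; K > 99.3, so yes, the predator persists.

The predator equation gives dP/dt > 0 only when H > 0.757/0.00762 = 99.3.
Without the predator, H → K = 290. Since 290 > 99.3, the predator can invade and persist.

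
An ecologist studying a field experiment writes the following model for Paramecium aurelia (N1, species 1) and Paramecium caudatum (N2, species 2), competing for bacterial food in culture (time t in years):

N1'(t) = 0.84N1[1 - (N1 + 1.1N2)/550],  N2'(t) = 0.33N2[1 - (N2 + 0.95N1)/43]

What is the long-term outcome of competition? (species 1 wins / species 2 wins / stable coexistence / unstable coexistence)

species 1 excludes species 2

Compare the nullcline intercepts: K1/α12 = 550/1.1 = 500 > K2 = 43; K2/α21 = 43/0.95 = 45.3 < K1 = 550.
Since the inequalities point opposite ways, species 1 can invade but species 2 cannot.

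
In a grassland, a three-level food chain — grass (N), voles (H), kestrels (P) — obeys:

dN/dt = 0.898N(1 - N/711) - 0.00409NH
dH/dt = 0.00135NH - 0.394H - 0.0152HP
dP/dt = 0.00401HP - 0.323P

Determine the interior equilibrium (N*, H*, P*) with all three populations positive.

N* ≈ 450, H* ≈ 80.5, P* ≈ 14.1

From dP/dt = 0: 0.00401H* = 0.323, so H* = 80.5.
From dN/dt = 0: 0.898(1 - N*/711) = 0.00409·80.5, giving N* = 711·(1 - 0.367) = 450.
From dH/dt = 0: 0.00135·450 - 0.394 = 0.0152P*, so P* = 0.214/0.0152 = 14.1.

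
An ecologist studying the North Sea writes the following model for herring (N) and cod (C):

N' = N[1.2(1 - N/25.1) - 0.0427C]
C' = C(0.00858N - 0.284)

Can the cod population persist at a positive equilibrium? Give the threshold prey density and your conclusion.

The predator equation gives dC/dt > 0 only when N > 0.284/0.00858 = 33.1.
Without the predator, N → K = 25.1. Since 25.1 < 33.1, the predator cannot invade.

Threshold N = 33.1; K < 33.1, so no, the predator goes extinct.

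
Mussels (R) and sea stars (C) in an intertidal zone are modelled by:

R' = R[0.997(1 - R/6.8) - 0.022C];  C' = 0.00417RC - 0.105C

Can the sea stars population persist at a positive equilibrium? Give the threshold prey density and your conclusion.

The predator equation gives dC/dt > 0 only when R > 0.105/0.00417 = 25.2.
Without the predator, R → K = 6.8. Since 6.8 < 25.2, the predator cannot invade.

Threshold R = 25.2; K < 25.2, so no, the predator goes extinct.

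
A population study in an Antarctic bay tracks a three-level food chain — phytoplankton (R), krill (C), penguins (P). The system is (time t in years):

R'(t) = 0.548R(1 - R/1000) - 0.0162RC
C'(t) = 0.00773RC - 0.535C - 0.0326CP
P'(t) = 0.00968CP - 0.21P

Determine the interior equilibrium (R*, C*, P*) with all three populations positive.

From dP/dt = 0: 0.00968C* = 0.21, so C* = 21.7.
From dR/dt = 0: 0.548(1 - R*/1000) = 0.0162·21.7, giving R* = 1000·(1 - 0.641) = 359.
From dC/dt = 0: 0.00773·359 - 0.535 = 0.0326P*, so P* = 2.24/0.0326 = 68.6.

R* ≈ 359, C* ≈ 21.7, P* ≈ 68.6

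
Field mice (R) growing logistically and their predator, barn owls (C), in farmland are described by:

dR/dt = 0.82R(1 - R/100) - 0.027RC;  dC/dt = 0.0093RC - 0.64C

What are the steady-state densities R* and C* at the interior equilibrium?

R* ≈ 68.8, C* ≈ 9.47

From dC/dt = 0 with C > 0: 0.0093R* = 0.64, so R* = 68.8.
Substitute into dR/dt = 0: 0.82(1 - 68.8/100) = 0.027C*.
The bracket is 0.312, giving C* = 0.256/0.027 = 9.47.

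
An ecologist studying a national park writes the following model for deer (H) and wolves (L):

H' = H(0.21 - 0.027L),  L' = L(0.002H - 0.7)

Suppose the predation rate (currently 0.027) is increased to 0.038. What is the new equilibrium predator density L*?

At the interior fixed point, setting dH/dt = 0 with H > 0 fixes L* = (prey growth rate)/(HL coefficient) — independent of the other coefficients.
With the change, L* = 0.21/0.038 = 5.53; it falls from 7.78.

L* ≈ 5.53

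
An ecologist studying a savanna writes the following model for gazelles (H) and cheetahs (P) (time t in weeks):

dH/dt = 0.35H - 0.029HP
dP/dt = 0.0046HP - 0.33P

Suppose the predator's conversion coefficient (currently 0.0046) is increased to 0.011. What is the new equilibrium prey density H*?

H* ≈ 30

At the interior fixed point, setting dP/dt = 0 with P > 0 fixes H* = (predator death rate)/(HP coefficient) — independent of the other coefficients.
With the change, H* = 0.33/0.011 = 30; it falls from 71.7.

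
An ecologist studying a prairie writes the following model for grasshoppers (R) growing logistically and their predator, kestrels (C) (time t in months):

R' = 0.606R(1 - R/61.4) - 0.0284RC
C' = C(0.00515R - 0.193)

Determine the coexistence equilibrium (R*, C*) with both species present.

R* ≈ 37.5, C* ≈ 8.31

From dC/dt = 0 with C > 0: 0.00515R* = 0.193, so R* = 37.5.
Substitute into dR/dt = 0: 0.606(1 - 37.5/61.4) = 0.0284C*.
The bracket is 0.39, giving C* = 0.236/0.0284 = 8.31.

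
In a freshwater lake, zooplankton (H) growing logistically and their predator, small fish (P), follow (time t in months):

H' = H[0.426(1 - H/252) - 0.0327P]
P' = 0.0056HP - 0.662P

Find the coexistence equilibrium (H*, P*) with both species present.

H* ≈ 118, P* ≈ 6.92

From dP/dt = 0 with P > 0: 0.0056H* = 0.662, so H* = 118.
Substitute into dH/dt = 0: 0.426(1 - 118/252) = 0.0327P*.
The bracket is 0.531, giving P* = 0.226/0.0327 = 6.92.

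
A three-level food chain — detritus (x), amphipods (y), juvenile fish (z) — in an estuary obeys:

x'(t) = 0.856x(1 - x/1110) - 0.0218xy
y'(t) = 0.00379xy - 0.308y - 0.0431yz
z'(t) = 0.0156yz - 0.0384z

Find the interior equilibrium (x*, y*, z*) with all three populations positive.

From dz/dt = 0: 0.0156y* = 0.0384, so y* = 2.46.
From dx/dt = 0: 0.856(1 - x*/1110) = 0.0218·2.46, giving x* = 1110·(1 - 0.0627) = 1040.
From dy/dt = 0: 0.00379·1040 - 0.308 = 0.0431z*, so z* = 3.64/0.0431 = 84.3.

x* ≈ 1040, y* ≈ 2.46, z* ≈ 84.3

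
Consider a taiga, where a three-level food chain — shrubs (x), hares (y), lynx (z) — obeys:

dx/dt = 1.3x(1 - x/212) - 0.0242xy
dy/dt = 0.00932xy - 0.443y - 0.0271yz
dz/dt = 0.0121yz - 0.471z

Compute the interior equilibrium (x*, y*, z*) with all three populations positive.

x* ≈ 58.4, y* ≈ 38.9, z* ≈ 3.73

From dz/dt = 0: 0.0121y* = 0.471, so y* = 38.9.
From dx/dt = 0: 1.3(1 - x*/212) = 0.0242·38.9, giving x* = 212·(1 - 0.725) = 58.4.
From dy/dt = 0: 0.00932·58.4 - 0.443 = 0.0271z*, so z* = 0.101/0.0271 = 3.73.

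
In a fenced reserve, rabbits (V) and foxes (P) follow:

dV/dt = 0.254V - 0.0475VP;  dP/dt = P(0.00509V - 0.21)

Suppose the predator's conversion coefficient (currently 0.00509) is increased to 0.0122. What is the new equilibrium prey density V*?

V* ≈ 17.2

At the interior fixed point, setting dP/dt = 0 with P > 0 fixes V* = (predator death rate)/(VP coefficient) — independent of the other coefficients.
With the change, V* = 0.21/0.0122 = 17.2; it falls from 41.3.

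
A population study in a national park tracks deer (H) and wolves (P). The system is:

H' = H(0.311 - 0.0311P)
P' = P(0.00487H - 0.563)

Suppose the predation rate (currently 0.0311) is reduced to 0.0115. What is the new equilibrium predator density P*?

P* ≈ 27

At the interior fixed point, setting dH/dt = 0 with H > 0 fixes P* = (prey growth rate)/(HP coefficient) — independent of the other coefficients.
With the change, P* = 0.311/0.0115 = 27; it rises from 10.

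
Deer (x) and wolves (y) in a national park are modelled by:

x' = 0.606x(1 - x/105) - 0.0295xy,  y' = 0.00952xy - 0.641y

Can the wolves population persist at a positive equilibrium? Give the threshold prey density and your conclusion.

Threshold x = 67.3; K > 67.3, so yes, the predator persists.

The predator equation gives dy/dt > 0 only when x > 0.641/0.00952 = 67.3.
Without the predator, x → K = 105. Since 105 > 67.3, the predator can invade and persist.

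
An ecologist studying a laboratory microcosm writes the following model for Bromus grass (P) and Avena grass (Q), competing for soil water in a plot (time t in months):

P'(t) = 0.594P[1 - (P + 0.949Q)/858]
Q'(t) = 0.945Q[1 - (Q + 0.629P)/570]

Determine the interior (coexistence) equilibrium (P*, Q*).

Setting both brackets to zero gives the nullclines P + 0.949Q = 858 and 0.629P + Q = 570.
Substituting Q = 570 - 0.629P into the first: P(1 - 0.949·0.629) = 858 - 0.949·570.
So P* = 317/0.403 = 787, and then Q* = 570 - 0.629·787 = 75.2.

P* ≈ 787, Q* ≈ 75.2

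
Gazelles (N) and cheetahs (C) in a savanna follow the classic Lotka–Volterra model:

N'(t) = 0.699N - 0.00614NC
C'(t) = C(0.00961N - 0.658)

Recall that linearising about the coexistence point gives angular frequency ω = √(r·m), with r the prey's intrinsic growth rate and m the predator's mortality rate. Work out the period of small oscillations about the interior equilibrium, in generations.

T ≈ 9.26 generations

Here r = 0.699 and m = 0.658, so r·m = 0.46.
ω = √0.46 = 0.678 per generation, hence T = 2π/ω ≈ 9.26 generations.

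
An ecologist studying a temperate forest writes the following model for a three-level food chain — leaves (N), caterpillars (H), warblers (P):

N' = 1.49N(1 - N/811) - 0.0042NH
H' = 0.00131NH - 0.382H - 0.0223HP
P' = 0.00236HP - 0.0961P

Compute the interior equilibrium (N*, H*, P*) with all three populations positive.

N* ≈ 718, H* ≈ 40.7, P* ≈ 25

From dP/dt = 0: 0.00236H* = 0.0961, so H* = 40.7.
From dN/dt = 0: 1.49(1 - N*/811) = 0.0042·40.7, giving N* = 811·(1 - 0.115) = 718.
From dH/dt = 0: 0.00131·718 - 0.382 = 0.0223P*, so P* = 0.558/0.0223 = 25.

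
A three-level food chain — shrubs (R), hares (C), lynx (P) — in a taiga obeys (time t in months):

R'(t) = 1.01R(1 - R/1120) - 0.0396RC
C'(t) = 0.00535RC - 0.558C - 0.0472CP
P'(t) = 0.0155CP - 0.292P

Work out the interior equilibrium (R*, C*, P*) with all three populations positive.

R* ≈ 293, C* ≈ 18.8, P* ≈ 21.4

From dP/dt = 0: 0.0155C* = 0.292, so C* = 18.8.
From dR/dt = 0: 1.01(1 - R*/1120) = 0.0396·18.8, giving R* = 1120·(1 - 0.739) = 293.
From dC/dt = 0: 0.00535·293 - 0.558 = 0.0472P*, so P* = 1.01/0.0472 = 21.4.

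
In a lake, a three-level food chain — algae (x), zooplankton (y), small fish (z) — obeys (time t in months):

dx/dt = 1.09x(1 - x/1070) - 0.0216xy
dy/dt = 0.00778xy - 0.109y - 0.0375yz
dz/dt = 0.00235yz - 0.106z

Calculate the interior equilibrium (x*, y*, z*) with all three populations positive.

From dz/dt = 0: 0.00235y* = 0.106, so y* = 45.1.
From dx/dt = 0: 1.09(1 - x*/1070) = 0.0216·45.1, giving x* = 1070·(1 - 0.894) = 114.
From dy/dt = 0: 0.00778·114 - 0.109 = 0.0375z*, so z* = 0.775/0.0375 = 20.7.

x* ≈ 114, y* ≈ 45.1, z* ≈ 20.7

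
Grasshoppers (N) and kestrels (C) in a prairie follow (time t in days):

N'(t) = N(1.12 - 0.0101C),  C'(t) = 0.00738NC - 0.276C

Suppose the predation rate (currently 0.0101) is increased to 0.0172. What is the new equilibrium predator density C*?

C* ≈ 65.1

At the interior fixed point, setting dN/dt = 0 with N > 0 fixes C* = (prey growth rate)/(NC coefficient) — independent of the other coefficients.
With the change, C* = 1.12/0.0172 = 65.1; it falls from 111.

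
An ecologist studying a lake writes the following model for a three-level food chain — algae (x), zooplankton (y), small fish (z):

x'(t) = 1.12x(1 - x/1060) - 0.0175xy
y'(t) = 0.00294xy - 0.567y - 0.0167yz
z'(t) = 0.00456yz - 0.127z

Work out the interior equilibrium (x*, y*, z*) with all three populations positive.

x* ≈ 599, y* ≈ 27.9, z* ≈ 71.5

From dz/dt = 0: 0.00456y* = 0.127, so y* = 27.9.
From dx/dt = 0: 1.12(1 - x*/1060) = 0.0175·27.9, giving x* = 1060·(1 - 0.435) = 599.
From dy/dt = 0: 0.00294·599 - 0.567 = 0.0167z*, so z* = 1.19/0.0167 = 71.5.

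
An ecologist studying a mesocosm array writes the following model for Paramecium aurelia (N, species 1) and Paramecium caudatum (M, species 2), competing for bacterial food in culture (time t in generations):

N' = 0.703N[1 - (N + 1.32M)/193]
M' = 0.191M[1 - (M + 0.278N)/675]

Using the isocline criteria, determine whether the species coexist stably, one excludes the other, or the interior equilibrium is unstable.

Compare the nullcline intercepts: K1/α12 = 193/1.32 = 146 < K2 = 675; K2/α21 = 675/0.278 = 2430 > K1 = 193.
Since the inequalities point opposite ways, species 2 can invade but species 1 cannot.

species 2 excludes species 1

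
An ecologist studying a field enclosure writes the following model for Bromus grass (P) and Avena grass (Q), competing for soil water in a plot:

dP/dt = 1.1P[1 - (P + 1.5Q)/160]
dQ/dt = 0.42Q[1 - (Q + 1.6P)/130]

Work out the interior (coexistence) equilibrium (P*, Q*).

P* ≈ 25, Q* ≈ 90

Setting both brackets to zero gives the nullclines P + 1.5Q = 160 and 1.6P + Q = 130.
Substituting Q = 130 - 1.6P into the first: P(1 - 1.5·1.6) = 160 - 1.5·130.
So P* = -35/-1.4 = 25, and then Q* = 130 - 1.6·25 = 90.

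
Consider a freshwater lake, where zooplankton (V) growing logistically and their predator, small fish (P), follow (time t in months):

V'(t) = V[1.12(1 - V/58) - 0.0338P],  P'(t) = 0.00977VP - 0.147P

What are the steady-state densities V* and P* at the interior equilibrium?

From dP/dt = 0 with P > 0: 0.00977V* = 0.147, so V* = 15.
Substitute into dV/dt = 0: 1.12(1 - 15/58) = 0.0338P*.
The bracket is 0.741, giving P* = 0.829/0.0338 = 24.5.

V* ≈ 15, P* ≈ 24.5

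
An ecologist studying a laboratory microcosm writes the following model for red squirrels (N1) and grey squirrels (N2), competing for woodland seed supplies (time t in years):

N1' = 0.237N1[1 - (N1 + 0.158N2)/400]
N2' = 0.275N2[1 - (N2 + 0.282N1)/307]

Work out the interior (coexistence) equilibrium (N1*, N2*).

N1* ≈ 368, N2* ≈ 203

Setting both brackets to zero gives the nullclines N1 + 0.158N2 = 400 and 0.282N1 + N2 = 307.
Substituting N2 = 307 - 0.282N1 into the first: N1(1 - 0.158·0.282) = 400 - 0.158·307.
So N1* = 351/0.955 = 368, and then N2* = 307 - 0.282·368 = 203.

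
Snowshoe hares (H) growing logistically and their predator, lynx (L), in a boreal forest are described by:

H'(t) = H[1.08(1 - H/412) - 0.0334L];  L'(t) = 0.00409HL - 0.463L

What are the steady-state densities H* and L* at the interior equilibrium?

From dL/dt = 0 with L > 0: 0.00409H* = 0.463, so H* = 113.
Substitute into dH/dt = 0: 1.08(1 - 113/412) = 0.0334L*.
The bracket is 0.725, giving L* = 0.783/0.0334 = 23.5.

H* ≈ 113, L* ≈ 23.5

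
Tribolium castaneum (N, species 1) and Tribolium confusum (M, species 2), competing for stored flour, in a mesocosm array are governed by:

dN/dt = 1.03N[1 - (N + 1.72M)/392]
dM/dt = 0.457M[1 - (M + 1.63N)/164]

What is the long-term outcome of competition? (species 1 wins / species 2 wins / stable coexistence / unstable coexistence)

species 1 excludes species 2

Compare the nullcline intercepts: K1/α12 = 392/1.72 = 228 > K2 = 164; K2/α21 = 164/1.63 = 101 < K1 = 392.
Since the inequalities point opposite ways, species 1 can invade but species 2 cannot.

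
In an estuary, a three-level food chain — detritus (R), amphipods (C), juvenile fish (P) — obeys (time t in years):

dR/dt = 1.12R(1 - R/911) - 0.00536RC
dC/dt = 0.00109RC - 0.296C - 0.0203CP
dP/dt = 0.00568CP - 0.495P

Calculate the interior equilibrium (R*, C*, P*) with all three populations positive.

From dP/dt = 0: 0.00568C* = 0.495, so C* = 87.1.
From dR/dt = 0: 1.12(1 - R*/911) = 0.00536·87.1, giving R* = 911·(1 - 0.417) = 531.
From dC/dt = 0: 0.00109·531 - 0.296 = 0.0203P*, so P* = 0.283/0.0203 = 13.9.

R* ≈ 531, C* ≈ 87.1, P* ≈ 13.9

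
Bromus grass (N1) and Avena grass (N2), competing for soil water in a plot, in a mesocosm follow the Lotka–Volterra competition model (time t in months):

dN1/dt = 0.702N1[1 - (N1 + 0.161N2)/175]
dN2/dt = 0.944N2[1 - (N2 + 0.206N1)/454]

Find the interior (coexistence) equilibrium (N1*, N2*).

N1* ≈ 105, N2* ≈ 432

Setting both brackets to zero gives the nullclines N1 + 0.161N2 = 175 and 0.206N1 + N2 = 454.
Substituting N2 = 454 - 0.206N1 into the first: N1(1 - 0.161·0.206) = 175 - 0.161·454.
So N1* = 102/0.967 = 105, and then N2* = 454 - 0.206·105 = 432.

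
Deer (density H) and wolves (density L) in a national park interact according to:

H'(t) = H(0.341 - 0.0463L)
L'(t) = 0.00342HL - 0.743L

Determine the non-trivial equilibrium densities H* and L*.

H* ≈ 217, L* ≈ 7.37

Set dL/dt = 0 with L > 0: 0.00342H - 0.743 = 0, so H* = 0.743/0.00342 = 217.
Set dH/dt = 0 with H > 0: 0.341 - 0.0463L = 0, so L* = 0.341/0.0463 = 7.37.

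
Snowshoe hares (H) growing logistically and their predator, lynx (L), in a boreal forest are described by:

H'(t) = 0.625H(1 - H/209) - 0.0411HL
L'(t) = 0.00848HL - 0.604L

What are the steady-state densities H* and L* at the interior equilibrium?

From dL/dt = 0 with L > 0: 0.00848H* = 0.604, so H* = 71.2.
Substitute into dH/dt = 0: 0.625(1 - 71.2/209) = 0.0411L*.
The bracket is 0.659, giving L* = 0.412/0.0411 = 10.

H* ≈ 71.2, L* ≈ 10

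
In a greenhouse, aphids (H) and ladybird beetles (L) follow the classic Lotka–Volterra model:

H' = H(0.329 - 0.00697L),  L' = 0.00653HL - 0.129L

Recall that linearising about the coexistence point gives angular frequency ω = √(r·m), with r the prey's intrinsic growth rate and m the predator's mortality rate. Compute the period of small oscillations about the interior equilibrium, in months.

Here r = 0.329 and m = 0.129, so r·m = 0.0424.
ω = √0.0424 = 0.206 per month, hence T = 2π/ω ≈ 30.5 months.

T ≈ 30.5 months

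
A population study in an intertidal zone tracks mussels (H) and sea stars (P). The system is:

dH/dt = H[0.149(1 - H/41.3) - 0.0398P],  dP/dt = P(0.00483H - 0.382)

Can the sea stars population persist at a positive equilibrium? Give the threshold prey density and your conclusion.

Threshold H = 79.1; K < 79.1, so no, the predator goes extinct.

The predator equation gives dP/dt > 0 only when H > 0.382/0.00483 = 79.1.
Without the predator, H → K = 41.3. Since 41.3 < 79.1, the predator cannot invade.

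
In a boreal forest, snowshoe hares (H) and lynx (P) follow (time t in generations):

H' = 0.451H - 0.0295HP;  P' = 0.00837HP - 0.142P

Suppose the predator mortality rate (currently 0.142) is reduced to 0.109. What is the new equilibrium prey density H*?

H* ≈ 13

At the interior fixed point, setting dP/dt = 0 with P > 0 fixes H* = (predator death rate)/(HP coefficient) — independent of the other coefficients.
With the change, H* = 0.109/0.00837 = 13; it falls from 17.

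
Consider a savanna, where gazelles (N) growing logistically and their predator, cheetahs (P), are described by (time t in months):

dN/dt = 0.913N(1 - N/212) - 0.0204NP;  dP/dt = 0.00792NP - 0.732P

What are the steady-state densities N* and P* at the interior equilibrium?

From dP/dt = 0 with P > 0: 0.00792N* = 0.732, so N* = 92.4.
Substitute into dN/dt = 0: 0.913(1 - 92.4/212) = 0.0204P*.
The bracket is 0.564, giving P* = 0.515/0.0204 = 25.2.

N* ≈ 92.4, P* ≈ 25.2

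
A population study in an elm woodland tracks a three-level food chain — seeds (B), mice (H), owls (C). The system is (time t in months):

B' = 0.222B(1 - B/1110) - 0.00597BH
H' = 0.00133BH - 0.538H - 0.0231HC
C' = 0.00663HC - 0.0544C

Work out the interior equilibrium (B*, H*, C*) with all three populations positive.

B* ≈ 865, H* ≈ 8.21, C* ≈ 26.5

From dC/dt = 0: 0.00663H* = 0.0544, so H* = 8.21.
From dB/dt = 0: 0.222(1 - B*/1110) = 0.00597·8.21, giving B* = 1110·(1 - 0.221) = 865.
From dH/dt = 0: 0.00133·865 - 0.538 = 0.0231C*, so C* = 0.613/0.0231 = 26.5.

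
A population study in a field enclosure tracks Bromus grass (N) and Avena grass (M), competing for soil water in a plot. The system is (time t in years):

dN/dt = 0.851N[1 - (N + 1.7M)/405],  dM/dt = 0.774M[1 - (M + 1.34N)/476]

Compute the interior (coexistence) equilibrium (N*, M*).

Setting both brackets to zero gives the nullclines N + 1.7M = 405 and 1.34N + M = 476.
Substituting M = 476 - 1.34N into the first: N(1 - 1.7·1.34) = 405 - 1.7·476.
So N* = -404/-1.28 = 316, and then M* = 476 - 1.34·316 = 52.2.

N* ≈ 316, M* ≈ 52.2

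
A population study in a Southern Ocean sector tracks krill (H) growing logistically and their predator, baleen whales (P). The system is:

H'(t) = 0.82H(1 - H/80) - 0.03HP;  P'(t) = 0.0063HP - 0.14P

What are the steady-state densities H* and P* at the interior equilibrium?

H* ≈ 22.2, P* ≈ 19.7

From dP/dt = 0 with P > 0: 0.0063H* = 0.14, so H* = 22.2.
Substitute into dH/dt = 0: 0.82(1 - 22.2/80) = 0.03P*.
The bracket is 0.722, giving P* = 0.592/0.03 = 19.7.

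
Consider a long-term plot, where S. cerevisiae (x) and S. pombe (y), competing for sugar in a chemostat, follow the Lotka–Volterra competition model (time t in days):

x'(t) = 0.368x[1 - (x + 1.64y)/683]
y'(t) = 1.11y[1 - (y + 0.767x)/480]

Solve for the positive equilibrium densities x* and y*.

Setting both brackets to zero gives the nullclines x + 1.64y = 683 and 0.767x + y = 480.
Substituting y = 480 - 0.767x into the first: x(1 - 1.64·0.767) = 683 - 1.64·480.
So x* = -104/-0.258 = 404, and then y* = 480 - 0.767·404 = 170.

x* ≈ 404, y* ≈ 170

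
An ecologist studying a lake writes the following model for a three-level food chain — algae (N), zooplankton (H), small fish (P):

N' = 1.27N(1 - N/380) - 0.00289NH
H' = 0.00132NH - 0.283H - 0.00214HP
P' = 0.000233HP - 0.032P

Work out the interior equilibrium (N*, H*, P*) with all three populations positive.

From dP/dt = 0: 0.000233H* = 0.032, so H* = 137.
From dN/dt = 0: 1.27(1 - N*/380) = 0.00289·137, giving N* = 380·(1 - 0.313) = 261.
From dH/dt = 0: 0.00132·261 - 0.283 = 0.00214P*, so P* = 0.0618/0.00214 = 28.9.

N* ≈ 261, H* ≈ 137, P* ≈ 28.9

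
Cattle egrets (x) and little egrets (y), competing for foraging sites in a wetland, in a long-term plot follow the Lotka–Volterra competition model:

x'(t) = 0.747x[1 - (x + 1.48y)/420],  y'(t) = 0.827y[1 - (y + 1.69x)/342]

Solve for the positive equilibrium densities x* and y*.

x* ≈ 57.4, y* ≈ 245

Setting both brackets to zero gives the nullclines x + 1.48y = 420 and 1.69x + y = 342.
Substituting y = 342 - 1.69x into the first: x(1 - 1.48·1.69) = 420 - 1.48·342.
So x* = -86.2/-1.5 = 57.4, and then y* = 342 - 1.69·57.4 = 245.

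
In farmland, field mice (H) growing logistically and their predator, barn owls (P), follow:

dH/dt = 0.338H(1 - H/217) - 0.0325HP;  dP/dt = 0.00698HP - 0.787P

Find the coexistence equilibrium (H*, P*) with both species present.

From dP/dt = 0 with P > 0: 0.00698H* = 0.787, so H* = 113.
Substitute into dH/dt = 0: 0.338(1 - 113/217) = 0.0325P*.
The bracket is 0.48, giving P* = 0.162/0.0325 = 5.

H* ≈ 113, P* ≈ 5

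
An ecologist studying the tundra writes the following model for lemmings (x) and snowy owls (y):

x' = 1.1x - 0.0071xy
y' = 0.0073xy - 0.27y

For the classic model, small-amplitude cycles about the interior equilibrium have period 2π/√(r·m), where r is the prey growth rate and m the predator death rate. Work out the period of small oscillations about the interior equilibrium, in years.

Here r = 1.1 and m = 0.27, so r·m = 0.297.
ω = √0.297 = 0.545 per year, hence T = 2π/ω ≈ 11.5 years.

T ≈ 11.5 years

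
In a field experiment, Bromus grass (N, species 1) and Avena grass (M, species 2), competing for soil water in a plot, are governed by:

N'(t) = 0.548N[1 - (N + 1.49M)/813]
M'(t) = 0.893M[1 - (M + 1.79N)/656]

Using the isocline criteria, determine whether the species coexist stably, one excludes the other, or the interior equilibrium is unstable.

unstable coexistence (outcome depends on initial conditions)

Compare the nullcline intercepts: K1/α12 = 813/1.49 = 546 < K2 = 656; K2/α21 = 656/1.79 = 366 < K1 = 813.
Since both are reversed, neither can invade when rare; the interior point is a saddle.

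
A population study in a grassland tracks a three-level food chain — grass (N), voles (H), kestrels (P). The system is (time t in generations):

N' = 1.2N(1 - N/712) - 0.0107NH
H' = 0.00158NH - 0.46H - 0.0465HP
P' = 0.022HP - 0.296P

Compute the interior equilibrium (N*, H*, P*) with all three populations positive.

N* ≈ 627, H* ≈ 13.5, P* ≈ 11.4

From dP/dt = 0: 0.022H* = 0.296, so H* = 13.5.
From dN/dt = 0: 1.2(1 - N*/712) = 0.0107·13.5, giving N* = 712·(1 - 0.12) = 627.
From dH/dt = 0: 0.00158·627 - 0.46 = 0.0465P*, so P* = 0.53/0.0465 = 11.4.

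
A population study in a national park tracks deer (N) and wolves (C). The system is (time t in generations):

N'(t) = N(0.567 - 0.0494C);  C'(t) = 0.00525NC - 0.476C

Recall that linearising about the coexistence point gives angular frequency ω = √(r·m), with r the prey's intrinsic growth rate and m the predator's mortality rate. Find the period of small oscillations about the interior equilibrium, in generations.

Here r = 0.567 and m = 0.476, so r·m = 0.27.
ω = √0.27 = 0.52 per generation, hence T = 2π/ω ≈ 12.1 generations.

T ≈ 12.1 generations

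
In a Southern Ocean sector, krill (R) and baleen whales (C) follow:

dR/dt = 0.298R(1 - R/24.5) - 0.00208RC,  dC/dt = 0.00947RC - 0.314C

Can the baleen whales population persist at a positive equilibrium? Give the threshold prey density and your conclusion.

The predator equation gives dC/dt > 0 only when R > 0.314/0.00947 = 33.2.
Without the predator, R → K = 24.5. Since 24.5 < 33.2, the predator cannot invade.

Threshold R = 33.2; K < 33.2, so no, the predator goes extinct.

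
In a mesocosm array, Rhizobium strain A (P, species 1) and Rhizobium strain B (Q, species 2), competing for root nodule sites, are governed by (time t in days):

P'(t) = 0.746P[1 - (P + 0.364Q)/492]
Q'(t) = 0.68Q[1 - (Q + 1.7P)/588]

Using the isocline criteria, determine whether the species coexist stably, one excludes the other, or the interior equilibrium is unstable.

species 1 excludes species 2

Compare the nullcline intercepts: K1/α12 = 492/0.364 = 1350 > K2 = 588; K2/α21 = 588/1.7 = 346 < K1 = 492.
Since the inequalities point opposite ways, species 1 can invade but species 2 cannot.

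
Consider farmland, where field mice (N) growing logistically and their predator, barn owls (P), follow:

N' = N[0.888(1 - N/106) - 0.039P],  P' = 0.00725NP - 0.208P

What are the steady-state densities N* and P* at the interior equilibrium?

N* ≈ 28.7, P* ≈ 16.6

From dP/dt = 0 with P > 0: 0.00725N* = 0.208, so N* = 28.7.
Substitute into dN/dt = 0: 0.888(1 - 28.7/106) = 0.039P*.
The bracket is 0.729, giving P* = 0.648/0.039 = 16.6.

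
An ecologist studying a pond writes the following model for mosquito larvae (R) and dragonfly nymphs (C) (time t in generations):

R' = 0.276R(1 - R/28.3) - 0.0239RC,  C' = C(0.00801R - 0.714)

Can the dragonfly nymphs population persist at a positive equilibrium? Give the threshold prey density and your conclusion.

The predator equation gives dC/dt > 0 only when R > 0.714/0.00801 = 89.1.
Without the predator, R → K = 28.3. Since 28.3 < 89.1, the predator cannot invade.

Threshold R = 89.1; K < 89.1, so no, the predator goes extinct.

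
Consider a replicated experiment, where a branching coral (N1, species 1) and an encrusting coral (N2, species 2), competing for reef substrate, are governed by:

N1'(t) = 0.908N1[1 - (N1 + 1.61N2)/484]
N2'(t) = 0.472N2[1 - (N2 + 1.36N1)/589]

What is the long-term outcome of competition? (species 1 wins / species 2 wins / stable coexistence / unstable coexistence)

unstable coexistence (outcome depends on initial conditions)

Compare the nullcline intercepts: K1/α12 = 484/1.61 = 301 < K2 = 589; K2/α21 = 589/1.36 = 433 < K1 = 484.
Since both are reversed, neither can invade when rare; the interior point is a saddle.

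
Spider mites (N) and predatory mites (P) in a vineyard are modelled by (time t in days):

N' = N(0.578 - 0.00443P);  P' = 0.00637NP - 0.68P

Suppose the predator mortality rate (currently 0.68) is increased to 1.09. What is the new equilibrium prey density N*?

At the interior fixed point, setting dP/dt = 0 with P > 0 fixes N* = (predator death rate)/(NP coefficient) — independent of the other coefficients.
With the change, N* = 1.09/0.00637 = 171; it rises from 107.

N* ≈ 171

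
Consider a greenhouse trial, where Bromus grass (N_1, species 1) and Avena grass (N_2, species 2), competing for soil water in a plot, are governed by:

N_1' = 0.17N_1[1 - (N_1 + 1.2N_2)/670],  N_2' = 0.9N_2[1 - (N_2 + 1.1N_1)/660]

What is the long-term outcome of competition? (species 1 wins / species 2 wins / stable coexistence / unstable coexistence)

Compare the nullcline intercepts: K1/α12 = 670/1.2 = 558 < K2 = 660; K2/α21 = 660/1.1 = 600 < K1 = 670.
Since both are reversed, neither can invade when rare; the interior point is a saddle.

unstable coexistence (outcome depends on initial conditions)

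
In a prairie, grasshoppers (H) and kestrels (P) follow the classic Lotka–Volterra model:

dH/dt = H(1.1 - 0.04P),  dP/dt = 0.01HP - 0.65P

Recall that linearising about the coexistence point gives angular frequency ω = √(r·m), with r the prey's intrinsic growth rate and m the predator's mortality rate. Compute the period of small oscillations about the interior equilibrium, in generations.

T ≈ 7.43 generations

Here r = 1.1 and m = 0.65, so r·m = 0.715.
ω = √0.715 = 0.846 per generation, hence T = 2π/ω ≈ 7.43 generations.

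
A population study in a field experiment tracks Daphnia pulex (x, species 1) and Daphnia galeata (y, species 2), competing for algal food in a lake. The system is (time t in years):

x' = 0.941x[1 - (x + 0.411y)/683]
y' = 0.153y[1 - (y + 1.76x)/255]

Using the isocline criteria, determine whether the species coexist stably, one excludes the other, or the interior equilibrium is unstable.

species 1 excludes species 2

Compare the nullcline intercepts: K1/α12 = 683/0.411 = 1660 > K2 = 255; K2/α21 = 255/1.76 = 145 < K1 = 683.
Since the inequalities point opposite ways, species 1 can invade but species 2 cannot.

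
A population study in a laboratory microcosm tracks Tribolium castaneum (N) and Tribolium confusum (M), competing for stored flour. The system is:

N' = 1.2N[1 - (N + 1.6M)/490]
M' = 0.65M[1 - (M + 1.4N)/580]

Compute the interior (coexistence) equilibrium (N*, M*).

Setting both brackets to zero gives the nullclines N + 1.6M = 490 and 1.4N + M = 580.
Substituting M = 580 - 1.4N into the first: N(1 - 1.6·1.4) = 490 - 1.6·580.
So N* = -438/-1.24 = 353, and then M* = 580 - 1.4·353 = 85.5.

N* ≈ 353, M* ≈ 85.5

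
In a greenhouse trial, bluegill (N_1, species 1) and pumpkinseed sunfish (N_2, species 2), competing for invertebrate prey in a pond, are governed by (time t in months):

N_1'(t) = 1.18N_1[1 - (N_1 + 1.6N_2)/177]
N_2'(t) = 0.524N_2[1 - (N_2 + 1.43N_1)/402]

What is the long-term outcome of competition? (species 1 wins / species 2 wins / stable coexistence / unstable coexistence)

Compare the nullcline intercepts: K1/α12 = 177/1.6 = 111 < K2 = 402; K2/α21 = 402/1.43 = 281 > K1 = 177.
Since the inequalities point opposite ways, species 2 can invade but species 1 cannot.

species 2 excludes species 1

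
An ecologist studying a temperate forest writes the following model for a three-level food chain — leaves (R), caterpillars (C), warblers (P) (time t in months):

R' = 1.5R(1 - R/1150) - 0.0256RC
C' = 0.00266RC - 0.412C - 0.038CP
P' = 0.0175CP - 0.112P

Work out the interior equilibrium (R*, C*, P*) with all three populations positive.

R* ≈ 1020, C* ≈ 6.4, P* ≈ 60.9

From dP/dt = 0: 0.0175C* = 0.112, so C* = 6.4.
From dR/dt = 0: 1.5(1 - R*/1150) = 0.0256·6.4, giving R* = 1150·(1 - 0.109) = 1020.
From dC/dt = 0: 0.00266·1020 - 0.412 = 0.038P*, so P* = 2.31/0.038 = 60.9.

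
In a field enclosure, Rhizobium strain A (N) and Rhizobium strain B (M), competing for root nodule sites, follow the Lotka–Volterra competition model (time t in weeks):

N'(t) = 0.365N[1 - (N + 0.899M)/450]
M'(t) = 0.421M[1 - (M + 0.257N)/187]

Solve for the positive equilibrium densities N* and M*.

N* ≈ 367, M* ≈ 92.8

Setting both brackets to zero gives the nullclines N + 0.899M = 450 and 0.257N + M = 187.
Substituting M = 187 - 0.257N into the first: N(1 - 0.899·0.257) = 450 - 0.899·187.
So N* = 282/0.769 = 367, and then M* = 187 - 0.257·367 = 92.8.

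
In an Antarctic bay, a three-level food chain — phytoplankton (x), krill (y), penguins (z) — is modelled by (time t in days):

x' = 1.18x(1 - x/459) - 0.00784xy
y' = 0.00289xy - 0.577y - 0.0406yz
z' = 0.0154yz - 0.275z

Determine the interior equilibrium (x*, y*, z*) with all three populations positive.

From dz/dt = 0: 0.0154y* = 0.275, so y* = 17.9.
From dx/dt = 0: 1.18(1 - x*/459) = 0.00784·17.9, giving x* = 459·(1 - 0.119) = 405.
From dy/dt = 0: 0.00289·405 - 0.577 = 0.0406z*, so z* = 0.592/0.0406 = 14.6.

x* ≈ 405, y* ≈ 17.9, z* ≈ 14.6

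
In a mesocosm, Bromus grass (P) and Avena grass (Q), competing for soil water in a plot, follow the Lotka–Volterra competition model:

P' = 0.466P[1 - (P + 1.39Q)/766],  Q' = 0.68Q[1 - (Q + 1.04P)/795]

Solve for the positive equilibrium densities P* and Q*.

P* ≈ 761, Q* ≈ 3.68

Setting both brackets to zero gives the nullclines P + 1.39Q = 766 and 1.04P + Q = 795.
Substituting Q = 795 - 1.04P into the first: P(1 - 1.39·1.04) = 766 - 1.39·795.
So P* = -339/-0.446 = 761, and then Q* = 795 - 1.04·761 = 3.68.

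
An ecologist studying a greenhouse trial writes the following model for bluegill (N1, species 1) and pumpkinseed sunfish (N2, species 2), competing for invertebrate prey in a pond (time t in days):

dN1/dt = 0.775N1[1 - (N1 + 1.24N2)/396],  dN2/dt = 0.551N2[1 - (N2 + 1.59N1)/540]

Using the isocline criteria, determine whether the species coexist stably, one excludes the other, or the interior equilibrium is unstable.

unstable coexistence (outcome depends on initial conditions)

Compare the nullcline intercepts: K1/α12 = 396/1.24 = 319 < K2 = 540; K2/α21 = 540/1.59 = 340 < K1 = 396.
Since both are reversed, neither can invade when rare; the interior point is a saddle.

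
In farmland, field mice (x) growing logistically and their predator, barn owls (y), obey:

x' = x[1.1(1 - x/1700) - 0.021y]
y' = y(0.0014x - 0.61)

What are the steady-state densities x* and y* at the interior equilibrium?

x* ≈ 436, y* ≈ 39

From dy/dt = 0 with y > 0: 0.0014x* = 0.61, so x* = 436.
Substitute into dx/dt = 0: 1.1(1 - 436/1700) = 0.021y*.
The bracket is 0.744, giving y* = 0.818/0.021 = 39.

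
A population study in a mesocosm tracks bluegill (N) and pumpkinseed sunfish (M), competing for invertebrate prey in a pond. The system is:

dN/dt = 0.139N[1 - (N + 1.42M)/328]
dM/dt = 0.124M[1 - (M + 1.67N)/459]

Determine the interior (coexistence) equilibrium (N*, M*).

Setting both brackets to zero gives the nullclines N + 1.42M = 328 and 1.67N + M = 459.
Substituting M = 459 - 1.67N into the first: N(1 - 1.42·1.67) = 328 - 1.42·459.
So N* = -324/-1.37 = 236, and then M* = 459 - 1.67·236 = 64.7.

N* ≈ 236, M* ≈ 64.7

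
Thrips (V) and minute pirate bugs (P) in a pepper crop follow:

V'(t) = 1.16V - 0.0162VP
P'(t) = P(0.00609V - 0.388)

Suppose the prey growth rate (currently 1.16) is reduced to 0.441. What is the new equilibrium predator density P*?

At the interior fixed point, setting dV/dt = 0 with V > 0 fixes P* = (prey growth rate)/(VP coefficient) — independent of the other coefficients.
With the change, P* = 0.441/0.0162 = 27.2; it falls from 71.6.

P* ≈ 27.2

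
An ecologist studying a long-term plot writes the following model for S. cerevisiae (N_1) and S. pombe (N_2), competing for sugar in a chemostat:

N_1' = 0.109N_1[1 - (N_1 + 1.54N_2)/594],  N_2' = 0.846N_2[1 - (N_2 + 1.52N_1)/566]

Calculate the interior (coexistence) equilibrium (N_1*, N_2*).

Setting both brackets to zero gives the nullclines N_1 + 1.54N_2 = 594 and 1.52N_1 + N_2 = 566.
Substituting N_2 = 566 - 1.52N_1 into the first: N_1(1 - 1.54·1.52) = 594 - 1.54·566.
So N_1* = -278/-1.34 = 207, and then N_2* = 566 - 1.52·207 = 251.

N_1* ≈ 207, N_2* ≈ 251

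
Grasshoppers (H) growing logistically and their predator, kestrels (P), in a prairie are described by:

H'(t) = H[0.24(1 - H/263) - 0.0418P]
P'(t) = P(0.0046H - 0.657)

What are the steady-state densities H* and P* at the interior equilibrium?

H* ≈ 143, P* ≈ 2.62

From dP/dt = 0 with P > 0: 0.0046H* = 0.657, so H* = 143.
Substitute into dH/dt = 0: 0.24(1 - 143/263) = 0.0418P*.
The bracket is 0.457, giving P* = 0.11/0.0418 = 2.62.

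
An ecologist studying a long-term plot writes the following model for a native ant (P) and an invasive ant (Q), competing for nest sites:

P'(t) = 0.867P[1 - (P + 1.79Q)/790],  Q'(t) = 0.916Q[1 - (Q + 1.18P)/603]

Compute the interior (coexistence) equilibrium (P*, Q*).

Setting both brackets to zero gives the nullclines P + 1.79Q = 790 and 1.18P + Q = 603.
Substituting Q = 603 - 1.18P into the first: P(1 - 1.79·1.18) = 790 - 1.79·603.
So P* = -289/-1.11 = 260, and then Q* = 603 - 1.18·260 = 296.

P* ≈ 260, Q* ≈ 296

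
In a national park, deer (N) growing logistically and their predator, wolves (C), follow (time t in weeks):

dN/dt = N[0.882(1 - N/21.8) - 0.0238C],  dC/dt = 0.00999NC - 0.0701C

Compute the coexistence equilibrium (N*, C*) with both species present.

From dC/dt = 0 with C > 0: 0.00999N* = 0.0701, so N* = 7.02.
Substitute into dN/dt = 0: 0.882(1 - 7.02/21.8) = 0.0238C*.
The bracket is 0.678, giving C* = 0.598/0.0238 = 25.1.

N* ≈ 7.02, C* ≈ 25.1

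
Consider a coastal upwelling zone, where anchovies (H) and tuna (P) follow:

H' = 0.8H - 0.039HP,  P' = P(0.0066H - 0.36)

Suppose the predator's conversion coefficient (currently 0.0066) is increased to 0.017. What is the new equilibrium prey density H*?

H* ≈ 21.2

At the interior fixed point, setting dP/dt = 0 with P > 0 fixes H* = (predator death rate)/(HP coefficient) — independent of the other coefficients.
With the change, H* = 0.36/0.017 = 21.2; it falls from 54.5.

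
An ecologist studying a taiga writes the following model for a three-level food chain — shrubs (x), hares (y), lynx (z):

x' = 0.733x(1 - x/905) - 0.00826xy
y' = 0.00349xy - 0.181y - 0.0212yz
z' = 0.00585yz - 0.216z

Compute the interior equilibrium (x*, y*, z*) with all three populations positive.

From dz/dt = 0: 0.00585y* = 0.216, so y* = 36.9.
From dx/dt = 0: 0.733(1 - x*/905) = 0.00826·36.9, giving x* = 905·(1 - 0.416) = 528.
From dy/dt = 0: 0.00349·528 - 0.181 = 0.0212z*, so z* = 1.66/0.0212 = 78.5.

x* ≈ 528, y* ≈ 36.9, z* ≈ 78.5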